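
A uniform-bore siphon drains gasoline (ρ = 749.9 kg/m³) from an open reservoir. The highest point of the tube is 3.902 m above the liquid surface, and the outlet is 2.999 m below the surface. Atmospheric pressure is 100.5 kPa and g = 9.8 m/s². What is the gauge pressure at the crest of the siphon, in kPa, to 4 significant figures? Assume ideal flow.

Bernoulli surface→outlet gives ½v² = g·h_out, so v = √(2·9.8·2.999) = 7.667 m/s.
With constant cross-section the crest speed equals v; applying Bernoulli from the surface up to the crest, P_top = P_atm − ½ρv² − ρg·h_top.
P_top = 100500 − ½·749.9·7.667² − 749.9·9.8·3.902 = 49780 Pa. So P_gauge = P_top − P_atm = -50720 Pa.

P_gauge ≈ -50.72 kPa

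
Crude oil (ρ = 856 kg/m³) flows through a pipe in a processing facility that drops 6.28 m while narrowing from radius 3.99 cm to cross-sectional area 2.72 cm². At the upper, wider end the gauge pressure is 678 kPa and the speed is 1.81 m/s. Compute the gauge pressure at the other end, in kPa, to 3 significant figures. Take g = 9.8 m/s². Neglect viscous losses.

Mass conservation (A₁v₁ = A₂v₂) gives v₂ = 1.81 × 50.0/2.72 = 33.3 m/s.
Energy conservation along the streamline gives P₂ = P₁ − ½ρ(v₂² − v₁²) − ρg(h₂ − h₁).
P₂ = 678000 + ½·856·(1.81² − 33.3²) − 856·9.8·(−6.28) = 678000 + (-473000) − (-52700) = 258000 Pa.

P₂ ≈ 258 kPa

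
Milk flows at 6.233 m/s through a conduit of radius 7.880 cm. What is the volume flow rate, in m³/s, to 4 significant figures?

Q ≈ 0.1216 m³/s

Q = A·v = 0.01951 m² × 6.233 m/s = 0.1216 m³/s.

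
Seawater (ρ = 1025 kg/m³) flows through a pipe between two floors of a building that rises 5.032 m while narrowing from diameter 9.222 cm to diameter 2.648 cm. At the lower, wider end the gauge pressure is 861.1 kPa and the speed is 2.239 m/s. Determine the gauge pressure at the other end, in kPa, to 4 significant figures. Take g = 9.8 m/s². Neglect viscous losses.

P₂ ≈ 435.2 kPa

Continuity gives A₁v₁ = A₂v₂, so v₂ = (66.79 cm²)/(5.507 cm²) × 2.239 m/s = 27.16 m/s.
Applying Bernoulli between the two ends and solving for P₂: P₂ = P₁ + ½ρ(v₁² − v₂²) − ρgΔh.
P₂ = 861100 + ½·1025·(2.239² − 27.16²) − 1025·9.8·(+5.032) = 861100 + (-375400) − (50550) = 435200 Pa.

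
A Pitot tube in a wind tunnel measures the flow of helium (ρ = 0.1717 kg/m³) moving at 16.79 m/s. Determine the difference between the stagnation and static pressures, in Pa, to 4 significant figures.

ΔP = 24.20 Pa

The dynamic pressure equals the rise in static pressure at the stagnation point: ΔP = ½ρv².
ΔP = ½·0.1717·16.79² = 24.20 Pa.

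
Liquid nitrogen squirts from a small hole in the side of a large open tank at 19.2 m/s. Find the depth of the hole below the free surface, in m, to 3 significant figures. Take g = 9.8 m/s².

For a small hole in a large open tank, ½v² = gh, giving h = v²/(2g).
h = 19.2²/(2·9.8) = 369/19.60 = 18.8 m.

h = 18.8 m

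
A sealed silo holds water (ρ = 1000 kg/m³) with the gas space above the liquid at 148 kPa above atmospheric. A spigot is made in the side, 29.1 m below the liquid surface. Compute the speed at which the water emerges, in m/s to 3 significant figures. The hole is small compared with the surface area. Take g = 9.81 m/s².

Take point 1 at the surface (v₁ ≈ 0) and point 2 at the hole (at atmospheric pressure). Bernoulli: P₁ + ρg h = P_atm + ½ρv₂².
With P₁ − P_atm = 148000 Pa, v₂ = √(2gh + 2ΔP/ρ) = √(2·9.81·29.1 + 2·148000/1000) = 29.4 m/s.

v = 29.4 m/s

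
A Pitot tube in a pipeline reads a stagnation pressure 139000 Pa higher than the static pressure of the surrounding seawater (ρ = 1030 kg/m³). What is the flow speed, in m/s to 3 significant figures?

The dynamic pressure equals the rise in static pressure at the stagnation point: ΔP = ½ρv².
v = √(2ΔP/ρ) = √(2·139000/1030) = 16.4 m/s.

v = 16.4 m/s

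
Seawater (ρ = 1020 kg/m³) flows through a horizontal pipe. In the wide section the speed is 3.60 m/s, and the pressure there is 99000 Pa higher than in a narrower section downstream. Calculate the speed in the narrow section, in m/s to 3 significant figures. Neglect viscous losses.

Horizontal Bernoulli: P₁ + ½ρv₁² = P₂ + ½ρv₂², so v₂² = v₁² + 2(P₁ − P₂)/ρ.
v₂ = √(3.60² + 2·99000/1020) = √(13.0 + 194) = 14.4 m/s.

v₂ ≈ 14.4 m/s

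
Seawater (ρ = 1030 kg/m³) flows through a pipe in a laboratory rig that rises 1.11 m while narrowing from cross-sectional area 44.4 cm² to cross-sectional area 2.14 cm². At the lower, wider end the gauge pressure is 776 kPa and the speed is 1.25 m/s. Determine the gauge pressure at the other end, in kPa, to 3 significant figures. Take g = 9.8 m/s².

P₂ = 419 kPa

Continuity gives A₁v₁ = A₂v₂, so v₂ = (44.4 cm²)/(2.14 cm²) × 1.25 m/s = 25.9 m/s.
Bernoulli: P₁ + ½ρv₁² + ρg h₁ = P₂ + ½ρv₂² + ρg h₂, so P₂ = P₁ + ½ρ(v₁² − v₂²) − ρg(h₂ − h₁).
P₂ = 776000 + ½·1030·(1.25² − 25.9²) − 1030·9.8·(+1.11) = 776000 + (-346000) − (11200) = 419000 Pa.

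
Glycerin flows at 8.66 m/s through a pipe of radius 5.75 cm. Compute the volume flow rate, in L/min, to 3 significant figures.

Q = A·v = 0.0104 m² × 8.66 m/s = 0.0900 m³/s.
Converting: 0.0900 m³/s × 60000 = 5400 L/min.

Q ≈ 5400 L/min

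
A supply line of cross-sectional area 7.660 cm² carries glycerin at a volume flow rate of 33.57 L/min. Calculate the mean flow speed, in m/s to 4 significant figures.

v ≈ 0.7304 m/s

Q = 33.57 L/min = 0.0005595 m³/s.
v = Q/A = 0.0005595 / 0.0007660 = 0.7304 m/s.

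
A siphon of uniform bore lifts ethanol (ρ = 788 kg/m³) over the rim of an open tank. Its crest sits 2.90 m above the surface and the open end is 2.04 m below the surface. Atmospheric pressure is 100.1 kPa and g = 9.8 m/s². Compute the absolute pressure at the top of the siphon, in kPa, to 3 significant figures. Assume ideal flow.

From the surface to the outlet (both open to atmosphere, surface at rest): v = √(2g·h_out) = √(2·9.8·2.04) = 6.32 m/s.
Continuity keeps v the same throughout the tube; from surface to crest, P_atm + 0 = P_top + ½ρv² + ρg·h_top.
P_top = 100100 − ½·788·6.32² − 788·9.8·2.90 = 62000 Pa.

P_top ≈ 62.0 kPa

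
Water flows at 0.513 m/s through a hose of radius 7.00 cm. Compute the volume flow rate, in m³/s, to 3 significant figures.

Q = A·v = 0.0154 m² × 0.513 m/s = 0.00790 m³/s.

Q ≈ 0.00790 m³/s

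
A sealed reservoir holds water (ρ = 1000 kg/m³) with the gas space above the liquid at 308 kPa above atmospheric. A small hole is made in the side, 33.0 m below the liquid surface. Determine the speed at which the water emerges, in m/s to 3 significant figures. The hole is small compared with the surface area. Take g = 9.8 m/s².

Take point 1 at the surface (v₁ ≈ 0) and point 2 at the hole (at atmospheric pressure). Bernoulli: P₁ + ρg h = P_atm + ½ρv₂².
With P₁ − P_atm = 308000 Pa, v₂ = √(2gh + 2ΔP/ρ) = √(2·9.8·33.0 + 2·308000/1000) = 35.5 m/s.

v = 35.5 m/s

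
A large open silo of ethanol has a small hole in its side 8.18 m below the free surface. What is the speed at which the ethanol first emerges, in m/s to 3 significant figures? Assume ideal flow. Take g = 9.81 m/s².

12.7 m/s

Torricelli's result v = √(2gh) gives v = √(2·9.81·8.18) = 12.7 m/s.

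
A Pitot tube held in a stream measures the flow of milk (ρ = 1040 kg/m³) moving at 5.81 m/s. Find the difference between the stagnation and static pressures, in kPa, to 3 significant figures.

The dynamic pressure equals the rise in static pressure at the stagnation point: ΔP = ½ρv².
ΔP = ½·1040·5.81² = 17600 Pa.

ΔP ≈ 17.6 kPa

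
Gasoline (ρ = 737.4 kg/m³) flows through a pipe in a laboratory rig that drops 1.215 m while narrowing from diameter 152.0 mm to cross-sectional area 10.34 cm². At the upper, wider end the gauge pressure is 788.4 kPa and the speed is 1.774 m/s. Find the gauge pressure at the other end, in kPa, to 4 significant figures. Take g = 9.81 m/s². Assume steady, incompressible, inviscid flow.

Continuity gives A₁v₁ = A₂v₂, so v₂ = (181.5 cm²)/(10.34 cm²) × 1.774 m/s = 31.13 m/s.
Applying Bernoulli between the two ends and solving for P₂: P₂ = P₁ + ½ρ(v₁² − v₂²) − ρgΔh.
P₂ = 788400 + ½·737.4·(1.774² − 31.13²) − 737.4·9.81·(−1.215) = 788400 + (-356200) − (-8789) = 441000 Pa.

P₂ ≈ 441.0 kPa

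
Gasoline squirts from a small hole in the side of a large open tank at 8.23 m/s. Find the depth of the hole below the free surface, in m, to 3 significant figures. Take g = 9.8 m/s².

h = 3.46 m

For a small hole in a large open tank, ½v² = gh, giving h = v²/(2g).
h = 8.23²/(2·9.8) = 67.7/19.60 = 3.46 m.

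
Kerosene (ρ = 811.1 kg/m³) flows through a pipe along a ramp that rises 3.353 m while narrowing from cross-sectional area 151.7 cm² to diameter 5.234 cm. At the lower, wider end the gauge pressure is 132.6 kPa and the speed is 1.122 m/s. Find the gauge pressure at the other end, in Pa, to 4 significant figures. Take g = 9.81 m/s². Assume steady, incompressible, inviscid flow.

Mass conservation (A₁v₁ = A₂v₂) gives v₂ = 1.122 × 151.7/21.52 = 7.911 m/s.
Applying Bernoulli between the two ends and solving for P₂: P₂ = P₁ + ½ρ(v₁² − v₂²) − ρgΔh.
P₂ = 132600 + ½·811.1·(1.122² − 7.911²) − 811.1·9.81·(+3.353) = 132600 + (-24870) − (26680) = 81050 Pa.

P₂ = 81050 Pa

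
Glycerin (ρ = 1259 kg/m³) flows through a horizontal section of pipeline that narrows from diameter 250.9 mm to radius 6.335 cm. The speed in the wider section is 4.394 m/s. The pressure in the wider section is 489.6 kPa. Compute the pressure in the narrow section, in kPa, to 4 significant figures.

P₂ ≈ 314.9 kPa

Mass conservation (A₁v₁ = A₂v₂) gives v₂ = 4.394 × 494.4/126.1 = 17.23 m/s.
With no height change, Bernoulli's equation is P₁ + ½ρv₁² = P₂ + ½ρv₂².
P₂ = P₁ − ½ρ(v₂² − v₁²) = 489600 − ½·1259·(17.23² − 4.394²) = 489600 − 174700 = 314900 Pa.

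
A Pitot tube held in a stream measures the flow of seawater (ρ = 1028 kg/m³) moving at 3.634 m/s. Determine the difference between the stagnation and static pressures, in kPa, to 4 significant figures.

ΔP ≈ 6.788 kPa

Bernoulli between the free stream and the stagnation point: ½ρv² = P_stag − P_static.
ΔP = ½·1028·3.634² = 6788 Pa.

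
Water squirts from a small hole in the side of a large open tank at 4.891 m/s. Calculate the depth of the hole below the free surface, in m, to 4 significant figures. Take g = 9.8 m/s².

Inverting v = √(2gh) gives h = v² / 2g.
h = 4.891²/(2·9.8) = 23.92/19.60 = 1.221 m.

1.221 m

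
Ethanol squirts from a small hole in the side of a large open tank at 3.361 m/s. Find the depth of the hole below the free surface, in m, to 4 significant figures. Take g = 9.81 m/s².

Inverting v = √(2gh) gives h = v² / 2g.
h = 3.361²/(2·9.81) = 11.30/19.62 = 0.5758 m.

0.5758 m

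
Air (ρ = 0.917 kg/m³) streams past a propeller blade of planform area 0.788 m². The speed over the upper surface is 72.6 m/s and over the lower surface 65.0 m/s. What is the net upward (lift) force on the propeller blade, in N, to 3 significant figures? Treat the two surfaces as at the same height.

The faster flow above has the lower pressure; Bernoulli (same height) gives ΔP = ½ρ(v_up² − v_low²).
ΔP = ½·0.917·(72.6² − 65.0²) = 479 Pa.
Lift = ΔP · A = 479 × 0.788 = 378 N.

F ≈ 378 N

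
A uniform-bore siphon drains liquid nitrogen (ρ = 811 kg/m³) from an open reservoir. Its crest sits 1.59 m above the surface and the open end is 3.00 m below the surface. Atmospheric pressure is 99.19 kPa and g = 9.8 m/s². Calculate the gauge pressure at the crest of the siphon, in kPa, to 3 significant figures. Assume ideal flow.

Bernoulli surface→outlet gives ½v² = g·h_out, so v = √(2·9.8·3.00) = 7.67 m/s.
With constant cross-section the crest speed equals v; applying Bernoulli from the surface up to the crest, P_top = P_atm − ½ρv² − ρg·h_top.
P_top = 99190 − ½·811·7.67² − 811·9.8·1.59 = 62700 Pa. So P_gauge = P_top − P_atm = -36500 Pa.

P_gauge = -36.5 kPa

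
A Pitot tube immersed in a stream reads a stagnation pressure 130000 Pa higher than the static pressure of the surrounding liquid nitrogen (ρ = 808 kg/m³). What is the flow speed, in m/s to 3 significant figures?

v = 17.9 m/s

The dynamic pressure equals the rise in static pressure at the stagnation point: ΔP = ½ρv².
v = √(2ΔP/ρ) = √(2·130000/808) = 17.9 m/s.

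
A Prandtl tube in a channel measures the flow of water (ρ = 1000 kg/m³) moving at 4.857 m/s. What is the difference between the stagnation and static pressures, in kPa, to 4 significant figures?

11.80 kPa

At the stagnation point the flow is brought to rest, so Bernoulli gives P_stag − P_static = ½ρv².
ΔP = ½·1000·4.857² = 11800 Pa.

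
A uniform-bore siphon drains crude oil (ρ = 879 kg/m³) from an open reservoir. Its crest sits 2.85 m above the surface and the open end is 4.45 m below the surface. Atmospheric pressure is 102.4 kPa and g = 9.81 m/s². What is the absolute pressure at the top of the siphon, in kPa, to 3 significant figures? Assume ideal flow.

The outlet speed comes from Torricelli: v = √(2g·4.45) = 9.34 m/s.
With constant cross-section the crest speed equals v; applying Bernoulli from the surface up to the crest, P_top = P_atm − ½ρv² − ρg·h_top.
P_top = 102400 − ½·879·9.34² − 879·9.81·2.85 = 39500 Pa.

P_top ≈ 39.5 kPa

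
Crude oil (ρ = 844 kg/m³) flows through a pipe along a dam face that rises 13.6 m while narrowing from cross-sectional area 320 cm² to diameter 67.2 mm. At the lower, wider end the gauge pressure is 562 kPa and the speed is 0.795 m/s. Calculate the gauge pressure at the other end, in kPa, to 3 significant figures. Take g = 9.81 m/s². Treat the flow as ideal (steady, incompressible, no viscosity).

Continuity gives A₁v₁ = A₂v₂, so v₂ = (320 cm²)/(35.5 cm²) × 0.795 m/s = 7.17 m/s.
Energy conservation along the streamline gives P₂ = P₁ − ½ρ(v₂² − v₁²) − ρg(h₂ − h₁).
P₂ = 562000 + ½·844·(0.795² − 7.17²) − 844·9.81·(+13.6) = 562000 + (-21400) − (113000) = 428000 Pa.

428 kPa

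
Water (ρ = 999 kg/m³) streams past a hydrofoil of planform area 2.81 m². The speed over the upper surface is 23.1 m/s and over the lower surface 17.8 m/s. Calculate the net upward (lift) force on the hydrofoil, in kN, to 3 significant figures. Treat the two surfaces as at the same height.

304 kN

With equal heights on the two surfaces, Bernoulli gives P_lower − P_upper = ½ρ(v_upper² − v_lower²).
ΔP = ½·999·(23.1² − 17.8²) = 108000 Pa.
Lift = ΔP · A = 108000 × 2.81 = 304000 N.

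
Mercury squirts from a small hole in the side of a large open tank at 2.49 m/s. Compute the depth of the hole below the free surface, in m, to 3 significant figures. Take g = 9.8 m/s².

For a small hole in a large open tank, ½v² = gh, giving h = v²/(2g).
h = 2.49²/(2·9.8) = 6.20/19.60 = 0.316 m.

h ≈ 0.316 m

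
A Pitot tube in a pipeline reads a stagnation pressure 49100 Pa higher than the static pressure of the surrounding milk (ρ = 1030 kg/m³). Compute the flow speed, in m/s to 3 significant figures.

v ≈ 9.76 m/s

The dynamic pressure equals the rise in static pressure at the stagnation point: ΔP = ½ρv².
v = √(2ΔP/ρ) = √(2·49100/1030) = 9.76 m/s.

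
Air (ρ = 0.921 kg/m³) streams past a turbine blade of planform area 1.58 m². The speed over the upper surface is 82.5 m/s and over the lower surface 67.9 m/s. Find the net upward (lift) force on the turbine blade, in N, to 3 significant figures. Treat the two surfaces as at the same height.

The faster flow above has the lower pressure; Bernoulli (same height) gives ΔP = ½ρ(v_up² − v_low²).
ΔP = ½·0.921·(82.5² − 67.9²) = 1010 Pa.
Lift = ΔP · A = 1010 × 1.58 = 1600 N.

F ≈ 1600 N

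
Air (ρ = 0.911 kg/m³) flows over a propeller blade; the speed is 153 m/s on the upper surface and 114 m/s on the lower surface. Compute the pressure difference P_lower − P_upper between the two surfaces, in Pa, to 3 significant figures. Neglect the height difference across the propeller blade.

Bernoulli (same height): P_lower − P_upper = ½ρ(v_upper² − v_lower²).
ΔP = ½·0.911·(153² − 114²) = 4740 Pa.

ΔP ≈ 4740 Pa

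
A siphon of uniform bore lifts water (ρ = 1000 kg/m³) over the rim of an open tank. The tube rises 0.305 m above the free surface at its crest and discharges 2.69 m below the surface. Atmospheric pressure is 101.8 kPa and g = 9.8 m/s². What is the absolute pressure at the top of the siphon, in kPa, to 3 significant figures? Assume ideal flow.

Bernoulli surface→outlet gives ½v² = g·h_out, so v = √(2·9.8·2.69) = 7.26 m/s.
With constant cross-section the crest speed equals v; applying Bernoulli from the surface up to the crest, P_top = P_atm − ½ρv² − ρg·h_top.
P_top = 101800 − ½·1000·7.26² − 1000·9.8·0.305 = 72400 Pa.

P_top ≈ 72.4 kPa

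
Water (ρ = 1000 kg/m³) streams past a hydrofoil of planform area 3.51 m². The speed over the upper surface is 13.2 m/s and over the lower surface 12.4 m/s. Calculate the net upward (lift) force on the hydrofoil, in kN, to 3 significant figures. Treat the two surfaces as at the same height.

From P + ½ρv² = const at equal height, P_low − P_up = ½ρ(v_up² − v_low²).
ΔP = ½·1000·(13.2² − 12.4²) = 10200 Pa.
Lift = ΔP · A = 10200 × 3.51 = 35900 N.

F = 35.9 kN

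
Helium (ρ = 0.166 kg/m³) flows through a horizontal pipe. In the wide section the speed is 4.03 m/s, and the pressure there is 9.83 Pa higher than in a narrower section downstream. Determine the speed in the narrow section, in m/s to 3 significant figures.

v₂ ≈ 11.6 m/s

Along the level pipe P + ½ρv² is conserved, hence v₂² = v₁² + 2(P₁ − P₂)/ρ.
v₂ = √(4.03² + 2·9.83/0.166) = √(16.2 + 118) = 11.6 m/s.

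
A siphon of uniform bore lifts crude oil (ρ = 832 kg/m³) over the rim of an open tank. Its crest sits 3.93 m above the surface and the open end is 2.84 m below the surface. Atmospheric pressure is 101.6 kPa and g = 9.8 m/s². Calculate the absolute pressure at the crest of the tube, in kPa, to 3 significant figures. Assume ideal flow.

The outlet speed comes from Torricelli: v = √(2g·2.84) = 7.46 m/s.
Continuity keeps v the same throughout the tube; from surface to crest, P_atm + 0 = P_top + ½ρv² + ρg·h_top.
P_top = 101600 − ½·832·7.46² − 832·9.8·3.93 = 46400 Pa.

P_top ≈ 46.4 kPa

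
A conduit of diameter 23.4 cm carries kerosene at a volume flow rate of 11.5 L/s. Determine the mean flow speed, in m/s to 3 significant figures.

v ≈ 0.267 m/s

Q = 11.5 L/s = 0.0115 m³/s.
v = Q/A = 0.0115 / 0.0430 = 0.267 m/s.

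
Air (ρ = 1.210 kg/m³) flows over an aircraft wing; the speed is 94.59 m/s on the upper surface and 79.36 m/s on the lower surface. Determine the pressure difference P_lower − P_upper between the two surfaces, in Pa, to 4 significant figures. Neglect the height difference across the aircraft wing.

ΔP ≈ 1603 Pa

With negligible Δh, P + ½ρv² is constant, so P_low − P_up = ½ρ(v_up² − v_low²).
ΔP = ½·1.210·(94.59² − 79.36²) = 1603 Pa.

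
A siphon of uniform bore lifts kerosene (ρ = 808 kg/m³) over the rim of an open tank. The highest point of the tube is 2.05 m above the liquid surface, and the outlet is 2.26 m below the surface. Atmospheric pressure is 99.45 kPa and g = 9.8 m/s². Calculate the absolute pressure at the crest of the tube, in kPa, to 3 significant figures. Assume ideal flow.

65.3 kPa

The outlet speed comes from Torricelli: v = √(2g·2.26) = 6.66 m/s.
With constant cross-section the crest speed equals v; applying Bernoulli from the surface up to the crest, P_top = P_atm − ½ρv² − ρg·h_top.
P_top = 99450 − ½·808·6.66² − 808·9.8·2.05 = 65300 Pa.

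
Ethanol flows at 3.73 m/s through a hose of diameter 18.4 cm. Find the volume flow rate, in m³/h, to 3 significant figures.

Q = 357 m³/h

Q = A·v = 0.0266 m² × 3.73 m/s = 0.0992 m³/s.
Converting: 0.0992 m³/s × 3600 = 357 m³/h.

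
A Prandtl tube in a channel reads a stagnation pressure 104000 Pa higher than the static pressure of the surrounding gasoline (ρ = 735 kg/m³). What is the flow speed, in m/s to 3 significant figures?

The dynamic pressure equals the rise in static pressure at the stagnation point: ΔP = ½ρv².
v = √(2ΔP/ρ) = √(2·104000/735) = 16.8 m/s.

16.8 m/s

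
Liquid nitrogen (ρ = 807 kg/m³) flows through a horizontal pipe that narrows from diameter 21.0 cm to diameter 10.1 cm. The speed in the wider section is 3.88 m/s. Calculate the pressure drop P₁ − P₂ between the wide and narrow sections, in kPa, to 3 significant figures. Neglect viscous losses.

The volume flow rate is constant, so v₂ = (A₁/A₂)v₁ = (346/80.1)·3.88 = 16.8 m/s.
Bernoulli (h₁ = h₂): P₁ − P₂ = ½ρ(v₂² − v₁²).
P₁ − P₂ = ½·807·(16.8² − 3.88²) = ½·807·266 = 107000 Pa.

ΔP = 107 kPa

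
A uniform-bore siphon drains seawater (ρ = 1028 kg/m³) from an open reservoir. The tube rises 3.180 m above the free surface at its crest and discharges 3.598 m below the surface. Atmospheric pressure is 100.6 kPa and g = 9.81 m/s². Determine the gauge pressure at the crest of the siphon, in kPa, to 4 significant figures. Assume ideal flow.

The outlet speed comes from Torricelli: v = √(2g·3.598) = 8.402 m/s.
With constant cross-section the crest speed equals v; applying Bernoulli from the surface up to the crest, P_top = P_atm − ½ρv² − ρg·h_top.
P_top = 100600 − ½·1028·8.402² − 1028·9.81·3.180 = 32250 Pa. So P_gauge = P_top − P_atm = -68350 Pa.

P_gauge ≈ -68.35 kPa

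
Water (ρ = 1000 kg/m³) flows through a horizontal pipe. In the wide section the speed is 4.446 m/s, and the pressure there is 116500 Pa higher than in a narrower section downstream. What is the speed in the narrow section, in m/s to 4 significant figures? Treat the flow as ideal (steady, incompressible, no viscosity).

Along the level pipe P + ½ρv² is conserved, hence v₂² = v₁² + 2(P₁ − P₂)/ρ.
v₂ = √(4.446² + 2·116500/1000) = √(19.77 + 233.0) = 15.90 m/s.

15.90 m/s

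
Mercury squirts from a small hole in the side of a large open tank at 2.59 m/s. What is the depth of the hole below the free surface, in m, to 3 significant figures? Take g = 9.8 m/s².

h = 0.342 m

Inverting v = √(2gh) gives h = v² / 2g.
h = 2.59²/(2·9.8) = 6.71/19.60 = 0.342 m.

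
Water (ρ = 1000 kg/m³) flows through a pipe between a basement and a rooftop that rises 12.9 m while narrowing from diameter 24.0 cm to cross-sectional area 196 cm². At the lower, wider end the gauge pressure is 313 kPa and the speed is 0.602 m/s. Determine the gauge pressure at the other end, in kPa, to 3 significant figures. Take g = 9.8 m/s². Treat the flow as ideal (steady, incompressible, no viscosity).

186 kPa

Mass conservation (A₁v₁ = A₂v₂) gives v₂ = 0.602 × 452/196 = 1.39 m/s.
Applying Bernoulli between the two ends and solving for P₂: P₂ = P₁ + ½ρ(v₁² − v₂²) − ρgΔh.
P₂ = 313000 + ½·1000·(0.602² − 1.39²) − 1000·9.8·(+12.9) = 313000 + (-784) − (126000) = 186000 Pa.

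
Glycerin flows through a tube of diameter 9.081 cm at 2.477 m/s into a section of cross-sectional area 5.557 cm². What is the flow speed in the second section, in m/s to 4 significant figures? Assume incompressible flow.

By continuity, v₂ = v₁·A₁/A₂ = 2.477·(64.77/5.557) = 28.87 m/s.

v₂ = 28.87 m/s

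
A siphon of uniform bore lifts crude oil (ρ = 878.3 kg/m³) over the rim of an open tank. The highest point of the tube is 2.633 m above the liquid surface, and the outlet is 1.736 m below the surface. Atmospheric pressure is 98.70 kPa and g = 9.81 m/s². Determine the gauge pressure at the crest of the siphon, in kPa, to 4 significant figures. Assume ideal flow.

P_gauge ≈ -37.64 kPa

Bernoulli surface→outlet gives ½v² = g·h_out, so v = √(2·9.81·1.736) = 5.836 m/s.
With constant cross-section the crest speed equals v; applying Bernoulli from the surface up to the crest, P_top = P_atm − ½ρv² − ρg·h_top.
P_top = 98700 − ½·878.3·5.836² − 878.3·9.81·2.633 = 61060 Pa. So P_gauge = P_top − P_atm = -37640 Pa.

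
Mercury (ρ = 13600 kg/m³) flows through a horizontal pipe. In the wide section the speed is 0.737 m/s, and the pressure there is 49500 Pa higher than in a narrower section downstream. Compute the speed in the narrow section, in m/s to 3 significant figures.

2.80 m/s

With h₁ = h₂, rearranging Bernoulli gives v₂ = √(v₁² + 2ΔP/ρ).
v₂ = √(0.737² + 2·49500/13600) = √(0.543 + 7.28) = 2.80 m/s.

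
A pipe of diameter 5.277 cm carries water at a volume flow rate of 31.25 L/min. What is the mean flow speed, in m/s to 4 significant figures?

Q = 31.25 L/min = 0.0005208 m³/s.
v = Q/A = 0.0005208 / 0.002187 = 0.2381 m/s.

v = 0.2381 m/s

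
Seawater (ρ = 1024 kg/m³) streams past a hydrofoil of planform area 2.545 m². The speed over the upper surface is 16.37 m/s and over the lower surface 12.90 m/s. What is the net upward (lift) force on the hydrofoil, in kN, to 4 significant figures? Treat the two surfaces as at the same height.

With equal heights on the two surfaces, Bernoulli gives P_lower − P_upper = ½ρ(v_upper² − v_lower²).
ΔP = ½·1024·(16.37² − 12.90²) = 52000 Pa.
Lift = ΔP · A = 52000 × 2.545 = 132300 N.

F ≈ 132.3 kN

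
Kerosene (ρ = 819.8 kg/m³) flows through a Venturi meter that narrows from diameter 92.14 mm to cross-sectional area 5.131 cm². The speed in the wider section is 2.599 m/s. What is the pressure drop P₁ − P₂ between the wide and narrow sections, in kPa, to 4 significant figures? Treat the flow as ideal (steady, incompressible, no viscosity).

ΔP ≈ 464.8 kPa

Mass conservation (A₁v₁ = A₂v₂) gives v₂ = 2.599 × 66.68/5.131 = 33.77 m/s.
With no height change, Bernoulli's equation is P₁ + ½ρv₁² = P₂ + ½ρv₂².
P₁ − P₂ = ½·819.8·(33.77² − 2.599²) = ½·819.8·1134 = 464800 Pa.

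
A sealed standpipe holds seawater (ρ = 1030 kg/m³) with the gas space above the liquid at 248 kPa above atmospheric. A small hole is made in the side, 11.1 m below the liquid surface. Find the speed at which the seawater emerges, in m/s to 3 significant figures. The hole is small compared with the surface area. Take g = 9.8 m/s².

v ≈ 26.4 m/s

Take point 1 at the surface (v₁ ≈ 0) and point 2 at the hole (at atmospheric pressure). Bernoulli: P₁ + ρg h = P_atm + ½ρv₂².
With P₁ − P_atm = 248000 Pa, v₂ = √(2gh + 2ΔP/ρ) = √(2·9.8·11.1 + 2·248000/1030) = 26.4 m/s.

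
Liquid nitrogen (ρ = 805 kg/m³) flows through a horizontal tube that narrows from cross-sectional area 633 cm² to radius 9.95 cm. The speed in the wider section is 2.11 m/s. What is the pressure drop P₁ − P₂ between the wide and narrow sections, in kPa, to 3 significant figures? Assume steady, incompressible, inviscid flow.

5.63 kPa

The volume flow rate is constant, so v₂ = (A₁/A₂)v₁ = (633/311)·2.11 = 4.29 m/s.
Along the horizontal streamline, P + ½ρv² is constant.
P₁ − P₂ = ½·805·(4.29² − 2.11²) = ½·805·14.0 = 5630 Pa.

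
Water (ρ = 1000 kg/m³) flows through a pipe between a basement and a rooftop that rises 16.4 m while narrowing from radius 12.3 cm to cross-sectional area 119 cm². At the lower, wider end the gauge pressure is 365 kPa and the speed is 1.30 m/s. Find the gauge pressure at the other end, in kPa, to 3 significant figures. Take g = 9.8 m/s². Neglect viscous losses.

P₂ ≈ 192 kPa

The volume flow rate is constant, so v₂ = (A₁/A₂)v₁ = (475/119)·1.30 = 5.19 m/s.
Applying Bernoulli between the two ends and solving for P₂: P₂ = P₁ + ½ρ(v₁² − v₂²) − ρgΔh.
P₂ = 365000 + ½·1000·(1.30² − 5.19²) − 1000·9.8·(+16.4) = 365000 + (-12600) − (161000) = 192000 Pa.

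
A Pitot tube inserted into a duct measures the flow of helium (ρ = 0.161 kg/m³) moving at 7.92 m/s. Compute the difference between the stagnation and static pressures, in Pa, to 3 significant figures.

The dynamic pressure equals the rise in static pressure at the stagnation point: ΔP = ½ρv².
ΔP = ½·0.161·7.92² = 5.05 Pa.

ΔP ≈ 5.05 Pa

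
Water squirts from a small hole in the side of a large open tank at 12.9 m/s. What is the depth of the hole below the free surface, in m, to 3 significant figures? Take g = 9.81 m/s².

h ≈ 8.48 m

For a small hole in a large open tank, ½v² = gh, giving h = v²/(2g).
h = 12.9²/(2·9.81) = 166/19.62 = 8.48 m.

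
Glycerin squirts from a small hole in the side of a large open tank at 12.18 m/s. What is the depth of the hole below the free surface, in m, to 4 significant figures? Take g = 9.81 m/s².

h ≈ 7.561 m

For a small hole in a large open tank, ½v² = gh, giving h = v²/(2g).
h = 12.18²/(2·9.81) = 148.4/19.62 = 7.561 m.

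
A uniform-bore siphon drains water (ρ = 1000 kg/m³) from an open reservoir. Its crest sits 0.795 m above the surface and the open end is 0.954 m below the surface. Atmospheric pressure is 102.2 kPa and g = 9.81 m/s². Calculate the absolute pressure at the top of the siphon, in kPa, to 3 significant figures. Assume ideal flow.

From the surface to the outlet (both open to atmosphere, surface at rest): v = √(2g·h_out) = √(2·9.81·0.954) = 4.33 m/s.
The bore is uniform, so the speed at the crest is the same v. Bernoulli surface→crest: P_atm = P_top + ½ρv² + ρg·h_top.
P_top = 102200 − ½·1000·4.33² − 1000·9.81·0.795 = 85000 Pa.

P_top ≈ 85.0 kPa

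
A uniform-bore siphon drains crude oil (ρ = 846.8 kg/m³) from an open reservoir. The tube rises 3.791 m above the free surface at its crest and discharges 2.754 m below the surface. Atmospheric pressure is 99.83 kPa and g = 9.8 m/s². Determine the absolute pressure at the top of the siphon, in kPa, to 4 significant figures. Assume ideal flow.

From the surface to the outlet (both open to atmosphere, surface at rest): v = √(2g·h_out) = √(2·9.8·2.754) = 7.347 m/s.
The bore is uniform, so the speed at the crest is the same v. Bernoulli surface→crest: P_atm = P_top + ½ρv² + ρg·h_top.
P_top = 99830 − ½·846.8·7.347² − 846.8·9.8·3.791 = 45520 Pa.

P_top ≈ 45.52 kPa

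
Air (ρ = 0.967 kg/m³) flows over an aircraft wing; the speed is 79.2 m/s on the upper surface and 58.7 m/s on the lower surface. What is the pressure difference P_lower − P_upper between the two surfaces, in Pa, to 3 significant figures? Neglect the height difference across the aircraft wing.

ΔP = 1370 Pa

The pressure is lower where the speed is higher: ΔP = ½ρ(v_up² − v_low²).
ΔP = ½·0.967·(79.2² − 58.7²) = 1370 Pa.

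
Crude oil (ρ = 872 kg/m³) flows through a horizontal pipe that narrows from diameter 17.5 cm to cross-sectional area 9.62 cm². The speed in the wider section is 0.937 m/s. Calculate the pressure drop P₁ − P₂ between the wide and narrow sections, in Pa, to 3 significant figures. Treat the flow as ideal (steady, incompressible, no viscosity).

ΔP ≈ 239000 Pa

The volume flow rate is constant, so v₂ = (A₁/A₂)v₁ = (241/9.62)·0.937 = 23.4 m/s.
Bernoulli (h₁ = h₂): P₁ − P₂ = ½ρ(v₂² − v₁²).
P₁ − P₂ = ½·872·(23.4² − 0.937²) = ½·872·548 = 239000 Pa.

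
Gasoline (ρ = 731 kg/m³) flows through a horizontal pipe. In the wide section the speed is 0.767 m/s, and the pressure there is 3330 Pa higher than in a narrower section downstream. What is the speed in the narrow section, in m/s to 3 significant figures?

v₂ ≈ 3.11 m/s

Along the level pipe P + ½ρv² is conserved, hence v₂² = v₁² + 2(P₁ − P₂)/ρ.
v₂ = √(0.767² + 2·3330/731) = √(0.588 + 9.11) = 3.11 m/s.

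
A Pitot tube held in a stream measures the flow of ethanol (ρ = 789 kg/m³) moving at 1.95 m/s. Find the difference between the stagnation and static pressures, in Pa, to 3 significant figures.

Bernoulli between the free stream and the stagnation point: ½ρv² = P_stag − P_static.
ΔP = ½·789·1.95² = 1500 Pa.

ΔP = 1500 Pa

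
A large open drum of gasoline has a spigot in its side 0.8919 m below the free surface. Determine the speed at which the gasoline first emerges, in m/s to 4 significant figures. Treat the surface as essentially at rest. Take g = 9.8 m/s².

v ≈ 4.181 m/s

With the surface at rest and both surface and jet at atmospheric pressure, Bernoulli gives ρg h = ½ρv², so v = √(2gh) = √(2·9.8·0.8919) = 4.181 m/s.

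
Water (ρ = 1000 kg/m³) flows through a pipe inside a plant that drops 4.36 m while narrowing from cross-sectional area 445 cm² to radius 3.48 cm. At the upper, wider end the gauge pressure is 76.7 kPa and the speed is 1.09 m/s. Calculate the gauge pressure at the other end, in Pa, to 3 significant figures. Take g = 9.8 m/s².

38800 Pa

The volume flow rate is constant, so v₂ = (A₁/A₂)v₁ = (445/38.0)·1.09 = 12.7 m/s.
Bernoulli: P₁ + ½ρv₁² + ρg h₁ = P₂ + ½ρv₂² + ρg h₂, so P₂ = P₁ + ½ρ(v₁² − v₂²) − ρg(h₂ − h₁).
P₂ = 76700 + ½·1000·(1.09² − 12.7²) − 1000·9.8·(−4.36) = 76700 + (-80700) − (-42700) = 38800 Pa.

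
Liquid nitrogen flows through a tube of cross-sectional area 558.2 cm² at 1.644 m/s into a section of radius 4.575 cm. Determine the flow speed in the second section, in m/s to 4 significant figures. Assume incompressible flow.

Mass conservation (A₁v₁ = A₂v₂) gives v₂ = 1.644 × 558.2/65.76 = 13.96 m/s.

v₂ ≈ 13.96 m/s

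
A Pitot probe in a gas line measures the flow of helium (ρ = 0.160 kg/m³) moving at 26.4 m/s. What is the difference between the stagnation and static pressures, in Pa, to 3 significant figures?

At the stagnation point the flow is brought to rest, so Bernoulli gives P_stag − P_static = ½ρv².
ΔP = ½·0.160·26.4² = 55.8 Pa.

ΔP ≈ 55.8 Pa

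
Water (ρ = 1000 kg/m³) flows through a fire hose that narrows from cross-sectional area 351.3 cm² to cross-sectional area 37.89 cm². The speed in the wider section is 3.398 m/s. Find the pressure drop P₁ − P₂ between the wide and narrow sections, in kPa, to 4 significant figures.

ΔP ≈ 490.5 kPa

The volume flow rate is constant, so v₂ = (A₁/A₂)v₁ = (351.3/37.89)·3.398 = 31.50 m/s.
With no height change, Bernoulli's equation is P₁ + ½ρv₁² = P₂ + ½ρv₂².
P₁ − P₂ = ½·1000·(31.50² − 3.398²) = ½·1000·981.0 = 490500 Pa.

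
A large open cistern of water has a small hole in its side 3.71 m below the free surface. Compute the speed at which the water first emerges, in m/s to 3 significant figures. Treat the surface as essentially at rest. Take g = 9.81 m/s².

v ≈ 8.53 m/s

The surface is effectively still and both ends are open, so ½v² = gh and v = √(2·9.81·3.71) = 8.53 m/s.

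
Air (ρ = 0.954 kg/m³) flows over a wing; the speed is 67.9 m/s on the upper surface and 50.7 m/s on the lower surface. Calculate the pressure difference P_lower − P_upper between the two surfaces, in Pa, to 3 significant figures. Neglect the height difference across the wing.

ΔP = 973 Pa

Bernoulli (same height): P_lower − P_upper = ½ρ(v_upper² − v_lower²).
ΔP = ½·0.954·(67.9² − 50.7²) = 973 Pa.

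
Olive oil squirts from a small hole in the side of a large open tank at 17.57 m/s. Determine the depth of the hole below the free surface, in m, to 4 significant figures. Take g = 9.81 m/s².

For a small hole in a large open tank, ½v² = gh, giving h = v²/(2g).
h = 17.57²/(2·9.81) = 308.7/19.62 = 15.73 m.

h ≈ 15.73 m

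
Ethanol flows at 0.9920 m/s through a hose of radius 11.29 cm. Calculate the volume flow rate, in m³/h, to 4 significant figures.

143.0 m³/h

Q = A·v = 0.04004 m² × 0.9920 m/s = 0.03972 m³/s.
Converting: 0.03972 m³/s × 3600 = 143.0 m³/h.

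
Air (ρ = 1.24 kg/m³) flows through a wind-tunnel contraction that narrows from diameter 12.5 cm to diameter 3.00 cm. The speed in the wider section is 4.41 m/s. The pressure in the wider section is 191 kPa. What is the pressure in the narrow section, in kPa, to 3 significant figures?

The volume flow rate is constant, so v₂ = (A₁/A₂)v₁ = (123/7.07)·4.41 = 76.6 m/s.
Bernoulli (h₁ = h₂): P₁ − P₂ = ½ρ(v₂² − v₁²).
P₂ = P₁ − ½ρ(v₂² − v₁²) = 191000 − ½·1.24·(76.6² − 4.41²) = 191000 − 3620 = 187000 Pa.

187 kPa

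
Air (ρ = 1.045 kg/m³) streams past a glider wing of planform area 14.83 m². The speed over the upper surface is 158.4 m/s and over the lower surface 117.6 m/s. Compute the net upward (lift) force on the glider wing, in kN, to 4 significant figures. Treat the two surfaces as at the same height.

F = 87.26 kN

With equal heights on the two surfaces, Bernoulli gives P_lower − P_upper = ½ρ(v_upper² − v_lower²).
ΔP = ½·1.045·(158.4² − 117.6²) = 5884 Pa.
Lift = ΔP · A = 5884 × 14.83 = 87260 N.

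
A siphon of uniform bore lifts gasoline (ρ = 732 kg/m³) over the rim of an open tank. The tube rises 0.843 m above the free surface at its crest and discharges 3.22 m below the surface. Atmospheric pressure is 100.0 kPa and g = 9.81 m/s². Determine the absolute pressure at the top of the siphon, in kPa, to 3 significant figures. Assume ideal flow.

70.8 kPa

From the surface to the outlet (both open to atmosphere, surface at rest): v = √(2g·h_out) = √(2·9.81·3.22) = 7.95 m/s.
The bore is uniform, so the speed at the crest is the same v. Bernoulli surface→crest: P_atm = P_top + ½ρv² + ρg·h_top.
P_top = 100000 − ½·732·7.95² − 732·9.81·0.843 = 70800 Pa.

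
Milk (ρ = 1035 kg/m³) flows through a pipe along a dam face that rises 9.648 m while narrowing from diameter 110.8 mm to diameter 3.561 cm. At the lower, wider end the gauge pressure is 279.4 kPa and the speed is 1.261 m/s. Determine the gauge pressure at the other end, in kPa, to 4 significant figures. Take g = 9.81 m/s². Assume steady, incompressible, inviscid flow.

P₂ ≈ 105.1 kPa

By continuity, v₂ = v₁·A₁/A₂ = 1.261·(96.42/9.959) = 12.21 m/s.
Bernoulli: P₁ + ½ρv₁² + ρg h₁ = P₂ + ½ρv₂² + ρg h₂, so P₂ = P₁ + ½ρ(v₁² − v₂²) − ρg(h₂ − h₁).
P₂ = 279400 + ½·1035·(1.261² − 12.21²) − 1035·9.81·(+9.648) = 279400 + (-76310) − (97960) = 105100 Pa.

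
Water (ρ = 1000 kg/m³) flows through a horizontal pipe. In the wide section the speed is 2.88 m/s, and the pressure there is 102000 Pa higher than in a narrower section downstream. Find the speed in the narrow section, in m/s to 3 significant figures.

Horizontal Bernoulli: P₁ + ½ρv₁² = P₂ + ½ρv₂², so v₂² = v₁² + 2(P₁ − P₂)/ρ.
v₂ = √(2.88² + 2·102000/1000) = √(8.29 + 204) = 14.6 m/s.

v₂ ≈ 14.6 m/s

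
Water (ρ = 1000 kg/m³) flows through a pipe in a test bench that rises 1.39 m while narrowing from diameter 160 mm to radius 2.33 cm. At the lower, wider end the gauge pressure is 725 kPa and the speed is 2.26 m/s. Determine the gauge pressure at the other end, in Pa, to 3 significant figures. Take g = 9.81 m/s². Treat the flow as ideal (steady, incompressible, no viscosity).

Mass conservation (A₁v₁ = A₂v₂) gives v₂ = 2.26 × 201/17.1 = 26.6 m/s.
Energy conservation along the streamline gives P₂ = P₁ − ½ρ(v₂² − v₁²) − ρg(h₂ − h₁).
P₂ = 725000 + ½·1000·(2.26² − 26.6²) − 1000·9.81·(+1.39) = 725000 + (-352000) − (13600) = 359000 Pa.

P₂ = 359000 Pa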